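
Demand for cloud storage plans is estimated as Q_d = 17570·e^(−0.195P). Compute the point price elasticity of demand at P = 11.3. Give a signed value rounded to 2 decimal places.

-2.20

dQ_d/dP = −0.195·Q_d = -378.302. At P = 11.3, Q_d = 1940.01.
Ed = (dQ_d/dP)·(P/Q_d) = (-378.302) × (11.3/1940.01) = -2.2035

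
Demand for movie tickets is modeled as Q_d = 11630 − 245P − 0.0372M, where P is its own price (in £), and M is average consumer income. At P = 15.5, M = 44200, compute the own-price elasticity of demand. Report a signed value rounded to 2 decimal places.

-0.61

At the given values, Q_d = 11630 − 245(15.5) − 0.0372(44200) = 6188.26.
∂Q_d/∂P = −245.
E = (-245) × (15.5/6188.26) = -0.6136…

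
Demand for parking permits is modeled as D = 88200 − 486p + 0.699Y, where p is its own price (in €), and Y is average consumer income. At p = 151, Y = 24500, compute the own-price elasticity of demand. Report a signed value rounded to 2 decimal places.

-2.30

At the given values, D = 88200 − 486(151) + 0.699(24500) = 31939.5.
∂D/∂p = −486.
E = (-486) × (151/31939.5) = -2.2976…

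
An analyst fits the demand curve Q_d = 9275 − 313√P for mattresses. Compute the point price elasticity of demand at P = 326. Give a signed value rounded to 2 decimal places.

dQ_d/dP = −313/(2√P) = -8.66773. At P = 326, Q_d = 3623.64.
Ed = (dQ_d/dP)·(P/Q_d) = (-8.66773) × (326/3623.64) = -0.7797…

-0.78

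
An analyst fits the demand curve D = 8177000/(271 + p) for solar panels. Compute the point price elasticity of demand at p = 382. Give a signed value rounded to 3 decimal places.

-0.585

dD/dp = −8177000/(271 + p)² = -19.1764. At p = 382, D = 12522.2.
Ed = (dD/dp)·(p/D) = (-19.1764) × (382/12522.2) = -0.58499…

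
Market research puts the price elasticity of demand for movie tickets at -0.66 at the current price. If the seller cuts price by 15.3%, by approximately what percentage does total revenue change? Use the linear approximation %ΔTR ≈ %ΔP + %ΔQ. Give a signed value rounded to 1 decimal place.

-5.2%

%ΔQ ≈ Ed × %ΔP = (-0.66) × (-15.3%) = +10.0980%
%ΔTR ≈ %ΔP + %ΔQ = (-15.3%) + (+10.0980%) = -5.2020%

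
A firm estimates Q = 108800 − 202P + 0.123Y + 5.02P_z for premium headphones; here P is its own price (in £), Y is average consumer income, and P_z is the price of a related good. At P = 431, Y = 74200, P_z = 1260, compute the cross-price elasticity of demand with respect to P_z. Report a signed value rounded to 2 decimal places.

At the given values, Q = 108800 − 202(431) + 0.123(74200) + 5.02(1260) = 37189.8.
∂Q/∂P_z = 5.02.
E = (5.02) × (1260/37189.8) = 0.1700…

0.17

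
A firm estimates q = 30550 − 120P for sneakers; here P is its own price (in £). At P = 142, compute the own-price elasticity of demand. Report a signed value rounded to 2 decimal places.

-1.26

At the given values, q = 30550 − 120(142) = 13510.
∂q/∂P = −120.
E = (-120) × (142/13510) = -1.2612…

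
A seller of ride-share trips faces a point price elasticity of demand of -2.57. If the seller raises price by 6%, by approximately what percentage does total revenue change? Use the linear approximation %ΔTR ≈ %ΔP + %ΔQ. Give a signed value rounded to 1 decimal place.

%ΔQ ≈ Ed × %ΔP = (-2.57) × (+6%) = -15.4200%
%ΔTR ≈ %ΔP + %ΔQ = (+6%) + (-15.4200%) = -9.4200%

-9.4%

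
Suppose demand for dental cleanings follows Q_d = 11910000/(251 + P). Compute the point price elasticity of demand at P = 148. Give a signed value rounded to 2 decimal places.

-0.37

dQ_d/dP = −11910000/(251 + P)² = -74.8111. At P = 148, Q_d = 29849.6.
Ed = (dQ_d/dP)·(P/Q_d) = (-74.8111) × (148/29849.6) = -0.3709…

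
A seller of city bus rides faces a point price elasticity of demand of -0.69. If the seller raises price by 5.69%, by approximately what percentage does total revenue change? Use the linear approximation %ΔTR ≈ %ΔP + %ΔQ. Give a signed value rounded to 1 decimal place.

+1.8%

%ΔQ ≈ Ed × %ΔP = (-0.69) × (+5.69%) = -3.9261%
%ΔTR ≈ %ΔP + %ΔQ = (+5.69%) + (-3.9261%) = +1.7639%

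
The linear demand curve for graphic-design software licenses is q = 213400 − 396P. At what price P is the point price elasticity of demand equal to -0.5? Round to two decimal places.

Ed = −396P/(213400 − 396P). Set this equal to -0.5:
396P = 0.5·(213400 − 396P) ⇒ 396P(1 + 0.5) = 0.5·213400
P = 0.5·213400 / (396·1.5) = 179.6296…

179.63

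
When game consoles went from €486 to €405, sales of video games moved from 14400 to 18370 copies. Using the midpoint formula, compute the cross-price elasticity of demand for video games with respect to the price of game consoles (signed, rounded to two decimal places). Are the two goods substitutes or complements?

%ΔQ_{video games} = (18370 − 14400)/avg = 3970/16385 = 0.242294…
%ΔP_{game consoles} = (405 − 486)/avg = -81/445.5 = -0.181818…
E_cross = (3970/16385) / (-81/445.5) = -1.3326…
E_cross < 0 ⇒ the goods are complements.

-1.33; complements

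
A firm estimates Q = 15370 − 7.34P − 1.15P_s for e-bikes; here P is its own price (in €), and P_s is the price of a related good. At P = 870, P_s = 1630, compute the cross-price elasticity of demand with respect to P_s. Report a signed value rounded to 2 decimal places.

-0.26

At the given values, Q = 15370 − 7.34(870) − 1.15(1630) = 7109.7.
∂Q/∂P_s = -1.15.
E = (-1.15) × (1630/7109.7) = -0.2636…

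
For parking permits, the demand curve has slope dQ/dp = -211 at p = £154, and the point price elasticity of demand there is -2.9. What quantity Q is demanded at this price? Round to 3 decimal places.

11204.828

Ed = (dQ/dp)·(p/Q) ⇒ Q = (dQ/dp)·p/Ed = (-211)·154/(-2.9) = 11204.82758…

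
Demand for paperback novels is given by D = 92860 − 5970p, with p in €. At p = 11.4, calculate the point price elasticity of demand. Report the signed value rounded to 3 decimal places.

-2.744

dD/dp = −5970. At p = 11.4, D = 92860 − 5970(11.4) = 24802.
Ed = (dD/dp)·(p/D) = −5970 × (11.4/24802) = -2.74405…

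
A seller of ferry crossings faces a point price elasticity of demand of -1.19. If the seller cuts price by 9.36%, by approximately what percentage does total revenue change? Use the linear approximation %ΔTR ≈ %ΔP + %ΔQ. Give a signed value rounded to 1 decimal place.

+1.8%

%ΔQ ≈ Ed × %ΔP = (-1.19) × (-9.36%) = +11.1384%
%ΔTR ≈ %ΔP + %ΔQ = (-9.36%) + (+11.1384%) = +1.7784%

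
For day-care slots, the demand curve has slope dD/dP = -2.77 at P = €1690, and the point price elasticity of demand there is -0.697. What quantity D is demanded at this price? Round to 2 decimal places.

Ed = (dD/dP)·(P/D) ⇒ D = (dD/dP)·P/Ed = (-2.77)·1690/(-0.697) = 6716.3558…

6716.36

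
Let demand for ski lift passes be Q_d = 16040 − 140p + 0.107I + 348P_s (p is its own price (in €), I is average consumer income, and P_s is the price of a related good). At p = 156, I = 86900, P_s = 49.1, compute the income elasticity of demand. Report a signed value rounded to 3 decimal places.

0.452

At the given values, Q_d = 16040 − 140(156) + 0.107(86900) + 348(49.1) = 20585.1.
∂Q_d/∂I = 0.107.
E = (0.107) × (86900/20585.1) = 0.45170…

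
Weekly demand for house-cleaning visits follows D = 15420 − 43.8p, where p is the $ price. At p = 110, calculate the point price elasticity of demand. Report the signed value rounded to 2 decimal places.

-0.45

dD/dp = −43.8. At p = 110, D = 15420 − 43.8(110) = 10602.
Ed = (dD/dp)·(p/D) = −43.8 × (110/10602) = -0.4544…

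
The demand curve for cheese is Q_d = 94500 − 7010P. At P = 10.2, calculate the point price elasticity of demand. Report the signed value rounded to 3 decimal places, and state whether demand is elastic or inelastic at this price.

-3.109; elastic

dQ_d/dP = −7010. At P = 10.2, Q_d = 94500 − 7010(10.2) = 22998.
Ed = (dQ_d/dP)·(P/Q_d) = −7010 × (10.2/22998) = -3.10905…
|Ed| = 3.109 > 1, so demand is elastic.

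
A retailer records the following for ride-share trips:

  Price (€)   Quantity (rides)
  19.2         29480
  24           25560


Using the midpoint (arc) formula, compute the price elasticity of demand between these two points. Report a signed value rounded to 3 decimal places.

%ΔQ = (25560 − 29480) / [(29480 + 25560)/2] = -3920/27520 = -0.142441…
%ΔP = (24 − 19.2) / [(19.2 + 24)/2] = 4.8/21.6 = 0.222222…
Arc Ed = %ΔQ / %ΔP = (-3920/27520) / (4.8/21.6) = -0.64098…

-0.641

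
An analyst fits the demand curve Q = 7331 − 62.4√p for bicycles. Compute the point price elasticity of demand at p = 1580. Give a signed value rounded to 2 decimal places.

dQ/dp = −62.4/(2√p) = -0.784921. At p = 1580, Q = 4850.65.
Ed = (dQ/dp)·(p/Q) = (-0.784921) × (1580/4850.65) = -0.2556…

-0.26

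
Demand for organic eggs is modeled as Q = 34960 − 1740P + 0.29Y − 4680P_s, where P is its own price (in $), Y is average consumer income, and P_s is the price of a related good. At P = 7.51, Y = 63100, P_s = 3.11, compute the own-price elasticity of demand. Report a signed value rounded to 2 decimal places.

-0.51

At the given values, Q = 34960 − 1740(7.51) + 0.29(63100) − 4680(3.11) = 25636.8.
∂Q/∂P = −1740.
E = (-1740) × (7.51/25636.8) = -0.5097…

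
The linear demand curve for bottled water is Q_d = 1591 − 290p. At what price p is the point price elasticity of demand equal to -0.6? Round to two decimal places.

2.06

Ed = −290p/(1591 − 290p). Set this equal to -0.6:
290p = 0.6·(1591 − 290p) ⇒ 290p(1 + 0.6) = 0.6·1591
p = 0.6·1591 / (290·1.6) = 2.0573…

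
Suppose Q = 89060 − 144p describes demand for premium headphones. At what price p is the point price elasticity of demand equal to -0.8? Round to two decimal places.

Ed = −144p/(89060 − 144p). Set this equal to -0.8:
144p = 0.8·(89060 − 144p) ⇒ 144p(1 + 0.8) = 0.8·89060
p = 0.8·89060 / (144·1.8) = 274.8765…

274.88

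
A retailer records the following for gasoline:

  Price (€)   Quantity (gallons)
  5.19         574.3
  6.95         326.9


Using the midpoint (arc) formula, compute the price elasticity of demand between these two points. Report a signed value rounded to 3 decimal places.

%ΔQ = (326.9 − 574.3) / [(574.3 + 326.9)/2] = -247.4/450.6 = -0.549045…
%ΔP = (6.95 − 5.19) / [(5.19 + 6.95)/2] = 1.76/6.07 = 0.289950…
Arc Ed = %ΔQ / %ΔP = (-247.4/450.6) / (1.76/6.07) = -1.89358…

-1.894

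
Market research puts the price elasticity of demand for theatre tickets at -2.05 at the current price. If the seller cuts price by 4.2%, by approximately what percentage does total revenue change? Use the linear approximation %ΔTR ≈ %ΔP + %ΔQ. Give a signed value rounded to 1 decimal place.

+4.4%

%ΔQ ≈ Ed × %ΔP = (-2.05) × (-4.2%) = +8.6100%
%ΔTR ≈ %ΔP + %ΔQ = (-4.2%) + (+8.6100%) = +4.4100%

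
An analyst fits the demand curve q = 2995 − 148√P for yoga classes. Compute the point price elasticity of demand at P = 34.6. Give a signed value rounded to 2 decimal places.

-0.20

dq/dP = −148/(2√P) = -12.5804. At P = 34.6, q = 2124.44.
Ed = (dq/dP)·(P/q) = (-12.5804) × (34.6/2124.44) = -0.2048…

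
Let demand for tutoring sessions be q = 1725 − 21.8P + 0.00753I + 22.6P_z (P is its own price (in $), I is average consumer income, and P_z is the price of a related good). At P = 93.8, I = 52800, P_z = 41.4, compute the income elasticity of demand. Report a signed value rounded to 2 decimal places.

At the given values, q = 1725 − 21.8(93.8) + 0.00753(52800) + 22.6(41.4) = 1013.384.
∂q/∂I = 0.00753.
E = (0.00753) × (52800/1013.384) = 0.3923…

0.39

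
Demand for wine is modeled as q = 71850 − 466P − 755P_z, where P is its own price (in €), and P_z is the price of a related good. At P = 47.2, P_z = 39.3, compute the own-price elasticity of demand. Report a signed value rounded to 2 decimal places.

At the given values, q = 71850 − 466(47.2) − 755(39.3) = 20183.3.
∂q/∂P = −466.
E = (-466) × (47.2/20183.3) = -1.0897…

-1.09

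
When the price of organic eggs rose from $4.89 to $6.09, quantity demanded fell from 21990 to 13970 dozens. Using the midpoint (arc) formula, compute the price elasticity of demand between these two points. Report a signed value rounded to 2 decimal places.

-2.04

%ΔQ = (13970 − 21990) / [(21990 + 13970)/2] = -8020/17980 = -0.446051…
%ΔP = (6.09 − 4.89) / [(4.89 + 6.09)/2] = 1.2/5.49 = 0.218579…
Arc Ed = %ΔQ / %ΔP = (-8020/17980) / (1.2/5.49) = -2.0406…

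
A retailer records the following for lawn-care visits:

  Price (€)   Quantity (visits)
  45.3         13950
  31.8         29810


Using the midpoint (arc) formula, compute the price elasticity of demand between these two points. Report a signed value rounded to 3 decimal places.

%ΔQ = (29810 − 13950) / [(13950 + 29810)/2] = 15860/21880 = 0.724862…
%ΔP = (31.8 − 45.3) / [(45.3 + 31.8)/2] = -13.5/38.55 = -0.350194…
Arc Ed = %ΔQ / %ΔP = (15860/21880) / (-13.5/38.55) = -2.06988…

-2.070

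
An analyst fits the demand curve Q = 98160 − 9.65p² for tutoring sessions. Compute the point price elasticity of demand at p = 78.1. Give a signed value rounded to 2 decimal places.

-3.00

dQ/dp = −2·9.65·p = -1507.33. At p = 78.1, Q = 39298.7635.
Ed = (dQ/dp)·(p/Q) = (-1507.33) × (78.1/39298.7635) = -2.9955…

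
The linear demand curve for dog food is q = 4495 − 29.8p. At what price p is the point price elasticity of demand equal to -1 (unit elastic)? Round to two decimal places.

75.42

Ed = −29.8p/(4495 − 29.8p). Set this equal to -1:
29.8p = 1·(4495 − 29.8p) ⇒ 29.8p(1 + 1) = 1·4495
p = 1·4495 / (29.8·2) = 75.4194…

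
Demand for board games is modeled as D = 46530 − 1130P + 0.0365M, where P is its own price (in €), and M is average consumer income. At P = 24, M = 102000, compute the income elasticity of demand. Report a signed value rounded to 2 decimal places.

At the given values, D = 46530 − 1130(24) + 0.0365(102000) = 23133.
∂D/∂M = 0.0365.
E = (0.0365) × (102000/23133) = 0.1609…

0.16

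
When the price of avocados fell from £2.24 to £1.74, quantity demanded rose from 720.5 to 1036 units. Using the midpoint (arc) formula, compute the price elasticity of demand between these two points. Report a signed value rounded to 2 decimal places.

%ΔQ = (1036 − 720.5) / [(720.5 + 1036)/2] = 315.5/878.25 = 0.359237…
%ΔP = (1.74 − 2.24) / [(2.24 + 1.74)/2] = -0.5/1.99 = -0.251256…
Arc Ed = %ΔQ / %ΔP = (315.5/878.25) / (-0.5/1.99) = -1.4297…

-1.43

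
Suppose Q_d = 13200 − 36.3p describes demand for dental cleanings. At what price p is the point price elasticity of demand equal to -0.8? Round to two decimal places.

161.62

Ed = −36.3p/(13200 − 36.3p). Set this equal to -0.8:
36.3p = 0.8·(13200 − 36.3p) ⇒ 36.3p(1 + 0.8) = 0.8·13200
p = 0.8·13200 / (36.3·1.8) = 161.6161…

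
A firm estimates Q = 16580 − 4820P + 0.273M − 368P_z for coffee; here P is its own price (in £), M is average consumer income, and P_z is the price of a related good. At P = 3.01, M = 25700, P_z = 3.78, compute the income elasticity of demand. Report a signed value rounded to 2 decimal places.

At the given values, Q = 16580 − 4820(3.01) + 0.273(25700) − 368(3.78) = 7696.86.
∂Q/∂M = 0.273.
E = (0.273) × (25700/7696.86) = 0.9115…

0.91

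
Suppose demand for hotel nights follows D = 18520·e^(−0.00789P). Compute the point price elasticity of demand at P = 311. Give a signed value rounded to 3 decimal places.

-2.454

dD/dP = −0.00789·D = -12.5618. At P = 311, D = 1592.11.
Ed = (dD/dP)·(P/D) = (-12.5618) × (311/1592.11) = -2.45379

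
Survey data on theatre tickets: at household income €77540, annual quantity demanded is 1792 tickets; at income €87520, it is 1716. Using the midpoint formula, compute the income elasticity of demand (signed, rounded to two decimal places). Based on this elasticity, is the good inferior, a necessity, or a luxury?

%ΔQ = (1716 − 1792)/[( 1792 + 1716)/2] = -76/1754 = -0.043329…
%ΔIncome = (87520 − 77540)/[( 77540 + 87520)/2] = 9980/82530 = 0.120925…
E_income = (-76/1754) / (9980/82530) = -0.3583…
E_income < 0 ⇒ inferior good.

-0.36; inferior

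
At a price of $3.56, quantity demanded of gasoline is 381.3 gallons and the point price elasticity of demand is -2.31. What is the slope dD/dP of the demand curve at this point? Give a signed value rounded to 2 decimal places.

Ed = (dD/dP)·(P/D) ⇒ dD/dP = Ed·D/P = (-2.31)·381.3/3.56 = -247.4165…

-247.42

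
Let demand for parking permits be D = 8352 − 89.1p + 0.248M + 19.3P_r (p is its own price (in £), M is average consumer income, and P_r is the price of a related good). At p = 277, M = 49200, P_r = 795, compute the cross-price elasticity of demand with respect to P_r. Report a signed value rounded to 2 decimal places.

1.37

At the given values, D = 8352 − 89.1(277) + 0.248(49200) + 19.3(795) = 11216.4.
∂D/∂P_r = 19.3.
E = (19.3) × (795/11216.4) = 1.3679…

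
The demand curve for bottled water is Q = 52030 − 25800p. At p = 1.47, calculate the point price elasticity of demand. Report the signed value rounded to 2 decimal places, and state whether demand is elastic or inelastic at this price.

dQ/dp = −25800. At p = 1.47, Q = 52030 − 25800(1.47) = 14104.
Ed = (dQ/dp)·(p/Q) = −25800 × (1.47/14104) = -2.6890…
|Ed| = 2.69 > 1, so demand is elastic.

-2.69; elastic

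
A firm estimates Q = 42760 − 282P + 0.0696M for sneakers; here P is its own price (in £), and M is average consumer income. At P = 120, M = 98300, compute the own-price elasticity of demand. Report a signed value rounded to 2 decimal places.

At the given values, Q = 42760 − 282(120) + 0.0696(98300) = 15761.68.
∂Q/∂P = −282.
E = (-282) × (120/15761.68) = -2.1469…

-2.15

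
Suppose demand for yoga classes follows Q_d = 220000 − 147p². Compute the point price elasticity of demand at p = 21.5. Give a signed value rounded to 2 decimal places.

-0.89

dQ_d/dp = −2·147·p = -6321. At p = 21.5, Q_d = 152049.25.
Ed = (dQ_d/dp)·(p/Q_d) = (-6321) × (21.5/152049.25) = -0.8937…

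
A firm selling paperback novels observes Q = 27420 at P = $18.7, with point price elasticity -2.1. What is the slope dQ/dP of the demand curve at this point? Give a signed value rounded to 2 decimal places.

Ed = (dQ/dP)·(P/Q) ⇒ dQ/dP = Ed·Q/P = (-2.1)·27420/18.7 = -3079.2513…

-3079.25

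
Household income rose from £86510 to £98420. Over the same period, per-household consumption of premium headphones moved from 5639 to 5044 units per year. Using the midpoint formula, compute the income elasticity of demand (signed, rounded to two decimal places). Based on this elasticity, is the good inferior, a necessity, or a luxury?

%ΔQ = (5044 − 5639)/[( 5639 + 5044)/2] = -595/5341.5 = -0.111391…
%ΔIncome = (98420 − 86510)/[( 86510 + 98420)/2] = 11910/92465 = 0.128805…
E_income = (-595/5341.5) / (11910/92465) = -0.8648…
E_income < 0 ⇒ inferior good.

-0.86; inferior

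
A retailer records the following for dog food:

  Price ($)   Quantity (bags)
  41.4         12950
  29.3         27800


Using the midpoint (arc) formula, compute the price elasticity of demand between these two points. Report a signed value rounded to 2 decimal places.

%ΔQ = (27800 − 12950) / [(12950 + 27800)/2] = 14850/20375 = 0.728834…
%ΔP = (29.3 − 41.4) / [(41.4 + 29.3)/2] = -12.1/35.35 = -0.342291…
Arc Ed = %ΔQ / %ΔP = (14850/20375) / (-12.1/35.35) = -2.1292…

-2.13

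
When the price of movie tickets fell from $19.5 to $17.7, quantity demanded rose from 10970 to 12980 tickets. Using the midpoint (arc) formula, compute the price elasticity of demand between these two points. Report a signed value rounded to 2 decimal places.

-1.73

%ΔQ = (12980 − 10970) / [(10970 + 12980)/2] = 2010/11975 = 0.167849…
%ΔP = (17.7 − 19.5) / [(19.5 + 17.7)/2] = -1.8/18.6 = -0.096774…
Arc Ed = %ΔQ / %ΔP = (2010/11975) / (-1.8/18.6) = -1.7344…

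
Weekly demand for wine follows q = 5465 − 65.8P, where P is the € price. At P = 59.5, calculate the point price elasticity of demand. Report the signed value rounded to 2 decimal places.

-2.53

dq/dP = −65.8. At P = 59.5, q = 5465 − 65.8(59.5) = 1549.9.
Ed = (dq/dP)·(P/q) = −65.8 × (59.5/1549.9) = -2.5260…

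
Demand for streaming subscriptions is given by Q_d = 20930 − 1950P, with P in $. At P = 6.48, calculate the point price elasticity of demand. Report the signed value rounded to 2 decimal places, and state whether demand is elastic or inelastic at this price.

dQ_d/dP = −1950. At P = 6.48, Q_d = 20930 − 1950(6.48) = 8294.
Ed = (dQ_d/dP)·(P/Q_d) = −1950 × (6.48/8294) = -1.5235…
|Ed| = 1.52 > 1, so demand is elastic.

-1.52; elastic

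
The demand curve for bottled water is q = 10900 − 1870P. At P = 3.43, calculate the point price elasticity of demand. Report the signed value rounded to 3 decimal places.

dq/dP = −1870. At P = 3.43, q = 10900 − 1870(3.43) = 4485.9.
Ed = (dq/dP)·(P/q) = −1870 × (3.43/4485.9) = -1.42983…

-1.430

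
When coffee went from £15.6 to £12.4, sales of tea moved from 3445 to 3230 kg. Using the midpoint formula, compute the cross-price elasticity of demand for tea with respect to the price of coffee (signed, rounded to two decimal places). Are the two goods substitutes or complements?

0.28; substitutes

%ΔQ_{tea} = (3230 − 3445)/avg = -215/3337.5 = -0.064419…
%ΔP_{coffee} = (12.4 − 15.6)/avg = -3.2/14 = -0.228571…
E_cross = (-215/3337.5) / (-3.2/14) = 0.2818…
E_cross > 0 ⇒ the goods are substitutes.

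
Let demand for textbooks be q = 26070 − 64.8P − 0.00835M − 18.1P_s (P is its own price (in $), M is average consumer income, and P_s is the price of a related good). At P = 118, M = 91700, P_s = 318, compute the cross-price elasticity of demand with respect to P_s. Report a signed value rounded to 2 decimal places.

At the given values, q = 26070 − 64.8(118) − 0.00835(91700) − 18.1(318) = 11902.105.
∂q/∂P_s = -18.1.
E = (-18.1) × (318/11902.105) = -0.4835…

-0.48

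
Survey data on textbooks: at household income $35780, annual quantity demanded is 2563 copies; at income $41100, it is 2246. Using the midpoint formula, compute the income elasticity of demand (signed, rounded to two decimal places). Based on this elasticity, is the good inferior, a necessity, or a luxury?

-0.95; inferior

%ΔQ = (2246 − 2563)/[( 2563 + 2246)/2] = -317/2404.5 = -0.131836…
%ΔIncome = (41100 − 35780)/[( 35780 + 41100)/2] = 5320/38440 = 0.138397…
E_income = (-317/2404.5) / (5320/38440) = -0.9525…
E_income < 0 ⇒ inferior good.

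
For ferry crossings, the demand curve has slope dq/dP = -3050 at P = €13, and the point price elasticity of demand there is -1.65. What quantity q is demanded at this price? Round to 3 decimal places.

Ed = (dq/dP)·(P/q) ⇒ q = (dq/dP)·P/Ed = (-3050)·13/(-1.65) = 24030.30303…

24030.303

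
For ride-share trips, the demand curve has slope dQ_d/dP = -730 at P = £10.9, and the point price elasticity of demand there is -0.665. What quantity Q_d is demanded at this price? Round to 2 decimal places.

11965.41

Ed = (dQ_d/dP)·(P/Q_d) ⇒ Q_d = (dQ_d/dP)·P/Ed = (-730)·10.9/(-0.665) = 11965.4135…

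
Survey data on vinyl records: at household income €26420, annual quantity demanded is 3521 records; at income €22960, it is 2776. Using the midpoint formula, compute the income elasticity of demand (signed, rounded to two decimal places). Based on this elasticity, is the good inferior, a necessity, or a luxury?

%ΔQ = (2776 − 3521)/[( 3521 + 2776)/2] = -745/3148.5 = -0.236620…
%ΔIncome = (22960 − 26420)/[( 26420 + 22960)/2] = -3460/24690 = -0.140137…
E_income = (-745/3148.5) / (-3460/24690) = 1.6884…
E_income > 1 ⇒ normal good, luxury.

1.69; luxury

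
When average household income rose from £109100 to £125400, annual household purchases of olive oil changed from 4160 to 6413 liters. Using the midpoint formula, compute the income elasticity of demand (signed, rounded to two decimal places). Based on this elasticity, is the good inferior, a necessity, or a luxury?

3.07; luxury

%ΔQ = (6413 − 4160)/[( 4160 + 6413)/2] = 2253/5286.5 = 0.426179…
%ΔIncome = (125400 − 109100)/[( 109100 + 125400)/2] = 16300/117250 = 0.139019…
E_income = (2253/5286.5) / (16300/117250) = 3.0656…
E_income > 1 ⇒ normal good, luxury.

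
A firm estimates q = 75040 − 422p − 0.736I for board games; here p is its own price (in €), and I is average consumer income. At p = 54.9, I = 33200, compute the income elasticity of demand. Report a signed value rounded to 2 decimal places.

-0.89

At the given values, q = 75040 − 422(54.9) − 0.736(33200) = 27437.
∂q/∂I = -0.736.
E = (-0.736) × (33200/27437) = -0.8905…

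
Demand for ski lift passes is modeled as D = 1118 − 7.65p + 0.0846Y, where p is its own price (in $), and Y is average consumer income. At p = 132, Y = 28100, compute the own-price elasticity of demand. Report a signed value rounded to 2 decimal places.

At the given values, D = 1118 − 7.65(132) + 0.0846(28100) = 2485.46.
∂D/∂p = −7.65.
E = (-7.65) × (132/2485.46) = -0.4062…

-0.41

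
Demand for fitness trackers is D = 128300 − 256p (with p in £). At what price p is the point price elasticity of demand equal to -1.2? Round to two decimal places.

273.37

Ed = −256p/(128300 − 256p). Set this equal to -1.2:
256p = 1.2·(128300 − 256p) ⇒ 256p(1 + 1.2) = 1.2·128300
p = 1.2·128300 / (256·2.2) = 273.3664…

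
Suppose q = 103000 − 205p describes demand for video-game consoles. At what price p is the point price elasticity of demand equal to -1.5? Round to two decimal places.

301.46

Ed = −205p/(103000 − 205p). Set this equal to -1.5:
205p = 1.5·(103000 − 205p) ⇒ 205p(1 + 1.5) = 1.5·103000
p = 1.5·103000 / (205·2.5) = 301.4634…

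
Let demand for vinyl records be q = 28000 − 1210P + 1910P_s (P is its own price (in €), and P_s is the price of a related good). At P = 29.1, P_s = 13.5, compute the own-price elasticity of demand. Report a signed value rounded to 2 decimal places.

-1.90

At the given values, q = 28000 − 1210(29.1) + 1910(13.5) = 18574.
∂q/∂P = −1210.
E = (-1210) × (29.1/18574) = -1.8957…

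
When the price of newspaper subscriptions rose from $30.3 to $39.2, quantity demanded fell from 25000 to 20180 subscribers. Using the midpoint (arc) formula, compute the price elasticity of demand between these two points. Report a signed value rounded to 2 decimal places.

%ΔQ = (20180 − 25000) / [(25000 + 20180)/2] = -4820/22590 = -0.213368…
%ΔP = (39.2 − 30.3) / [(30.3 + 39.2)/2] = 8.9/34.75 = 0.256115…
Arc Ed = %ΔQ / %ΔP = (-4820/22590) / (8.9/34.75) = -0.8330…

-0.83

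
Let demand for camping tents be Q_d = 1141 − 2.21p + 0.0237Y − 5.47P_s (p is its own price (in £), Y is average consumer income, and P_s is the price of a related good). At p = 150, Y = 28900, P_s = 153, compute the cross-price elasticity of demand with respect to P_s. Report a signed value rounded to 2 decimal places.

-1.27

At the given values, Q_d = 1141 − 2.21(150) + 0.0237(28900) − 5.47(153) = 657.52.
∂Q_d/∂P_s = -5.47.
E = (-5.47) × (153/657.52) = -1.2728…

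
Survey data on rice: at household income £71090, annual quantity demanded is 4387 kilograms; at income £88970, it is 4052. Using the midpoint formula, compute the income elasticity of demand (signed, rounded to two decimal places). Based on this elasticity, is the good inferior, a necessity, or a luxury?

%ΔQ = (4052 − 4387)/[( 4387 + 4052)/2] = -335/4219.5 = -0.079393…
%ΔIncome = (88970 − 71090)/[( 71090 + 88970)/2] = 17880/80030 = 0.223416…
E_income = (-335/4219.5) / (17880/80030) = -0.3553…
E_income < 0 ⇒ inferior good.

-0.36; inferior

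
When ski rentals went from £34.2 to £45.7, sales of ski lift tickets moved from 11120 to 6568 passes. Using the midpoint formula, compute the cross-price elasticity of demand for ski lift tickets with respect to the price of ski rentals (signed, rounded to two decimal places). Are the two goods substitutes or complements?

-1.79; complements

%ΔQ_{ski lift tickets} = (6568 − 11120)/avg = -4552/8844 = -0.514699…
%ΔP_{ski rentals} = (45.7 − 34.2)/avg = 11.5/39.95 = 0.287859…
E_cross = (-4552/8844) / (11.5/39.95) = -1.7880…
E_cross < 0 ⇒ the goods are complements.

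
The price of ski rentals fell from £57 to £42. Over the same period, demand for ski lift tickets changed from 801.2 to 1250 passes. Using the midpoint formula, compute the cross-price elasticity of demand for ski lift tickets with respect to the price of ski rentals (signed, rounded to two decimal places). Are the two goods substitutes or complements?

%ΔQ_{ski lift tickets} = (1250 − 801.2)/avg = 448.8/1025.6 = 0.437597…
%ΔP_{ski rentals} = (42 − 57)/avg = -15/49.5 = -0.303030…
E_cross = (448.8/1025.6) / (-15/49.5) = -1.4440…
E_cross < 0 ⇒ the goods are complements.

-1.44; complements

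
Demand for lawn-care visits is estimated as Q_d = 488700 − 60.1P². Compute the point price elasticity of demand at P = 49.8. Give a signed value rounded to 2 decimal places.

-0.88

dQ_d/dP = −2·60.1·P = -5985.96. At P = 49.8, Q_d = 339649.596.
Ed = (dQ_d/dP)·(P/Q_d) = (-5985.96) × (49.8/339649.596) = -0.8776…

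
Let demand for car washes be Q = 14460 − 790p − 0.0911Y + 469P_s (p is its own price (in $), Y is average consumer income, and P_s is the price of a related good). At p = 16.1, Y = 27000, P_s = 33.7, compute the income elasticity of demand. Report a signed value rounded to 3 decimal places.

At the given values, Q = 14460 − 790(16.1) − 0.0911(27000) + 469(33.7) = 15086.6.
∂Q/∂Y = -0.0911.
E = (-0.0911) × (27000/15086.6) = -0.16303…

-0.163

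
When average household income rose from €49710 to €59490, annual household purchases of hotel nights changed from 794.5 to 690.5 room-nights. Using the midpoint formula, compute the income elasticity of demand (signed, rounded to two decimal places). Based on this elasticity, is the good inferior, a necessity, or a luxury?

%ΔQ = (690.5 − 794.5)/[( 794.5 + 690.5)/2] = -104/742.5 = -0.140067…
%ΔIncome = (59490 − 49710)/[( 49710 + 59490)/2] = 9780/54600 = 0.179120…
E_income = (-104/742.5) / (9780/54600) = -0.7819…
E_income < 0 ⇒ inferior good.

-0.78; inferior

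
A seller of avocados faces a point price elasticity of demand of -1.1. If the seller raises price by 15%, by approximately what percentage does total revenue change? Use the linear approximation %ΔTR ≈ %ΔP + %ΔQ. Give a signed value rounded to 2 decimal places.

%ΔQ ≈ Ed × %ΔP = (-1.1) × (+15%) = -16.5000%
%ΔTR ≈ %ΔP + %ΔQ = (+15%) + (-16.5000%) = -1.5000%

-1.50%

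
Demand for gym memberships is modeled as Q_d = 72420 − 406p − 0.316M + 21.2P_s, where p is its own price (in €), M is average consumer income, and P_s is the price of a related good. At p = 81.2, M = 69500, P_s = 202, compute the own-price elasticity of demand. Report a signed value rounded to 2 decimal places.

At the given values, Q_d = 72420 − 406(81.2) − 0.316(69500) + 21.2(202) = 21773.2.
∂Q_d/∂p = −406.
E = (-406) × (81.2/21773.2) = -1.5141…

-1.51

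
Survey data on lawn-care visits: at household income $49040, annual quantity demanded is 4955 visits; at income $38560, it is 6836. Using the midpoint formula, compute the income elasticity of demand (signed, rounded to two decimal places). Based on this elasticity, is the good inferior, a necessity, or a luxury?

-1.33; inferior

%ΔQ = (6836 − 4955)/[( 4955 + 6836)/2] = 1881/5895.5 = 0.319056…
%ΔIncome = (38560 − 49040)/[( 49040 + 38560)/2] = -10480/43800 = -0.239269…
E_income = (1881/5895.5) / (-10480/43800) = -1.3334…
E_income < 0 ⇒ inferior good.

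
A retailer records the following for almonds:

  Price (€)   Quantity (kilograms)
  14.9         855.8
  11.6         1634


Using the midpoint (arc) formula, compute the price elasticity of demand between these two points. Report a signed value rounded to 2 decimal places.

%ΔQ = (1634 − 855.8) / [(855.8 + 1634)/2] = 778.2/1244.9 = 0.625110…
%ΔP = (11.6 − 14.9) / [(14.9 + 11.6)/2] = -3.3/13.25 = -0.249056…
Arc Ed = %ΔQ / %ΔP = (778.2/1244.9) / (-3.3/13.25) = -2.5099…

-2.51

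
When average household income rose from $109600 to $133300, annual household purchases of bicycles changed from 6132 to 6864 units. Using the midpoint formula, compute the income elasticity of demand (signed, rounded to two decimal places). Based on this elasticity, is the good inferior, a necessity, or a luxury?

0.58; necessity

%ΔQ = (6864 − 6132)/[( 6132 + 6864)/2] = 732/6498 = 0.112650…
%ΔIncome = (133300 − 109600)/[( 109600 + 133300)/2] = 23700/121450 = 0.195142…
E_income = (732/6498) / (23700/121450) = 0.5772…
0 < E_income < 1 ⇒ normal good, necessity.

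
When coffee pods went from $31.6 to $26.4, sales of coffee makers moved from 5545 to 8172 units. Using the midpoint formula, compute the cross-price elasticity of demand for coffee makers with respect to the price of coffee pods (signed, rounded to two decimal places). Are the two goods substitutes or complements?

-2.14; complements

%ΔQ_{coffee makers} = (8172 − 5545)/avg = 2627/6858.5 = 0.383028…
%ΔP_{coffee pods} = (26.4 − 31.6)/avg = -5.2/29 = -0.179310…
E_cross = (2627/6858.5) / (-5.2/29) = -2.1361…
E_cross < 0 ⇒ the goods are complements.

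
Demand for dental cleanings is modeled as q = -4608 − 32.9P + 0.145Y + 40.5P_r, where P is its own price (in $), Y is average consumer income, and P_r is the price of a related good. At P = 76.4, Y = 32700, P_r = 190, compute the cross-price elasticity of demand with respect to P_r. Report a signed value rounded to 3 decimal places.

At the given values, q = -4608 − 32.9(76.4) + 0.145(32700) + 40.5(190) = 5314.94.
∂q/∂P_r = 40.5.
E = (40.5) × (190/5314.94) = 1.44780…

1.448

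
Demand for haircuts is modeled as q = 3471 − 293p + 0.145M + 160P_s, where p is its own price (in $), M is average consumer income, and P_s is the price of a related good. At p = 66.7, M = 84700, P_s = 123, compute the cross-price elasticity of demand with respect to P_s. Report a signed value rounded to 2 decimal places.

At the given values, q = 3471 − 293(66.7) + 0.145(84700) + 160(123) = 15889.4.
∂q/∂P_s = 160.
E = (160) × (123/15889.4) = 1.2385…

1.24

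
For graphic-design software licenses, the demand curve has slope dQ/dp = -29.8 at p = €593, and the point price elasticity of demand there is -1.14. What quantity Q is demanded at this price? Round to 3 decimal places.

Ed = (dQ/dp)·(p/Q) ⇒ Q = (dQ/dp)·p/Ed = (-29.8)·593/(-1.14) = 15501.22807…

15501.228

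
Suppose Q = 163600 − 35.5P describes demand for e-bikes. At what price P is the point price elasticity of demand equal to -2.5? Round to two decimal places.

Ed = −35.5P/(163600 − 35.5P). Set this equal to -2.5:
35.5P = 2.5·(163600 − 35.5P) ⇒ 35.5P(1 + 2.5) = 2.5·163600
P = 2.5·163600 / (35.5·3.5) = 3291.7505…

3291.75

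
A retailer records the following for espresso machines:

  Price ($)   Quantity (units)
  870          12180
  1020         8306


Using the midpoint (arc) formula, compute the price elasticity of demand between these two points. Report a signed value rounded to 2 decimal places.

%ΔQ = (8306 − 12180) / [(12180 + 8306)/2] = -3874/10243 = -0.378209…
%ΔP = (1020 − 870) / [(870 + 1020)/2] = 150/945 = 0.158730…
Arc Ed = %ΔQ / %ΔP = (-3874/10243) / (150/945) = -2.3827…

-2.38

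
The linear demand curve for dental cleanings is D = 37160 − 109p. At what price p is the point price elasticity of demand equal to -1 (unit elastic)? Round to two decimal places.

Ed = −109p/(37160 − 109p). Set this equal to -1:
109p = 1·(37160 − 109p) ⇒ 109p(1 + 1) = 1·37160
p = 1·37160 / (109·2) = 170.4587…

170.46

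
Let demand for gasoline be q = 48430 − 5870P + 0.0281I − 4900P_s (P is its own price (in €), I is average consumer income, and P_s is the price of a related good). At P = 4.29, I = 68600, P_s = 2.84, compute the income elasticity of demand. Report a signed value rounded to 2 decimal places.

At the given values, q = 48430 − 5870(4.29) + 0.0281(68600) − 4900(2.84) = 11259.36.
∂q/∂I = 0.0281.
E = (0.0281) × (68600/11259.36) = 0.1712…

0.17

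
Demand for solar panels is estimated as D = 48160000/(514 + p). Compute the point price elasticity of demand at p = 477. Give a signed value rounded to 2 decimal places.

dD/dp = −48160000/(514 + p)² = -49.0387. At p = 477, D = 48597.4.
Ed = (dD/dp)·(p/D) = (-49.0387) × (477/48597.4) = -0.4813…

-0.48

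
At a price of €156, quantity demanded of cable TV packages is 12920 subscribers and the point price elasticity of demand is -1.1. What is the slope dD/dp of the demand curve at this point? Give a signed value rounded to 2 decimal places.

Ed = (dD/dp)·(p/D) ⇒ dD/dp = Ed·D/p = (-1.1)·12920/156 = -91.1025…

-91.10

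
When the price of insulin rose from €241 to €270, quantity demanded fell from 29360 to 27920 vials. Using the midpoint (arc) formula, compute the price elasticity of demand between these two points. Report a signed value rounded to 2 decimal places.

-0.44

%ΔQ = (27920 − 29360) / [(29360 + 27920)/2] = -1440/28640 = -0.050279…
%ΔP = (270 − 241) / [(241 + 270)/2] = 29/255.5 = 0.113502…
Arc Ed = %ΔQ / %ΔP = (-1440/28640) / (29/255.5) = -0.4429…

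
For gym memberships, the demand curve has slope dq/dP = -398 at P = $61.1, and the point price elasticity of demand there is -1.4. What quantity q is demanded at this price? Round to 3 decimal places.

17369.857

Ed = (dq/dP)·(P/q) ⇒ q = (dq/dP)·P/Ed = (-398)·61.1/(-1.4) = 17369.85714…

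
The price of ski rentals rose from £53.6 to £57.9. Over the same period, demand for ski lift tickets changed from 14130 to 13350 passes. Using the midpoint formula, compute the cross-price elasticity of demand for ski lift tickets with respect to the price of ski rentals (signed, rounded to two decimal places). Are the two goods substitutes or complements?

-0.74; complements

%ΔQ_{ski lift tickets} = (13350 − 14130)/avg = -780/13740 = -0.056768…
%ΔP_{ski rentals} = (57.9 − 53.6)/avg = 4.3/55.75 = 0.077130…
E_cross = (-780/13740) / (4.3/55.75) = -0.7360…
E_cross < 0 ⇒ the goods are complements.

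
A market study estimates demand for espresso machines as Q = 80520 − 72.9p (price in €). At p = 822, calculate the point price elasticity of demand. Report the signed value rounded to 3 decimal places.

-2.909

dQ/dp = −72.9. At p = 822, Q = 80520 − 72.9(822) = 20596.2.
Ed = (dQ/dp)·(p/Q) = −72.9 × (822/20596.2) = -2.90945…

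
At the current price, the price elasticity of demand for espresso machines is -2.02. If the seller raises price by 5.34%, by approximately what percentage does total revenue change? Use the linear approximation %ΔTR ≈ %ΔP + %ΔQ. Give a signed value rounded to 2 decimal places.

-5.45%

%ΔQ ≈ Ed × %ΔP = (-2.02) × (+5.34%) = -10.7868%
%ΔTR ≈ %ΔP + %ΔQ = (+5.34%) + (-10.7868%) = -5.4468%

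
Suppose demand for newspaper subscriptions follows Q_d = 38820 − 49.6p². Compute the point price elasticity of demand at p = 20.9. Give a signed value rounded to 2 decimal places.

dQ_d/dp = −2·49.6·p = -2073.28. At p = 20.9, Q_d = 17154.224.
Ed = (dQ_d/dp)·(p/Q_d) = (-2073.28) × (20.9/17154.224) = -2.5259…

-2.53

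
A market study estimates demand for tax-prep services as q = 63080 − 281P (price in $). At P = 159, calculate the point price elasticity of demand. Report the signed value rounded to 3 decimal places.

dq/dP = −281. At P = 159, q = 63080 − 281(159) = 18401.
Ed = (dq/dP)·(P/q) = −281 × (159/18401) = -2.42807…

-2.428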